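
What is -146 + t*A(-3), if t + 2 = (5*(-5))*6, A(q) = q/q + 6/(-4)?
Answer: -70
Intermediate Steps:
A(q) = -½ (A(q) = 1 + 6*(-¼) = 1 - 3/2 = -½)
t = -152 (t = -2 + (5*(-5))*6 = -2 - 25*6 = -2 - 150 = -152)
-146 + t*A(-3) = -146 - 152*(-½) = -146 + 76 = -70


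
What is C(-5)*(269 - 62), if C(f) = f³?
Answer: -25875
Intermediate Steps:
C(-5)*(269 - 62) = (-5)³*(269 - 62) = -125*207 = -25875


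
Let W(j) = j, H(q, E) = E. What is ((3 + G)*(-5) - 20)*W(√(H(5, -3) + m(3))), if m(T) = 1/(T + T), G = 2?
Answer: -15*I*√102/2 ≈ -75.746*I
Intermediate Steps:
m(T) = 1/(2*T)
((3 + G)*(-5) - 20)*W(√(H(5, -3) + m(3))) = ((3 + 2)*(-5) - 20)*√(-3 + (½)/3) = (5*(-5) - 20)*√(-3 + (½)*(⅓)) = (-25 - 20)*√(-3 + ⅙) = -15*I*√102/2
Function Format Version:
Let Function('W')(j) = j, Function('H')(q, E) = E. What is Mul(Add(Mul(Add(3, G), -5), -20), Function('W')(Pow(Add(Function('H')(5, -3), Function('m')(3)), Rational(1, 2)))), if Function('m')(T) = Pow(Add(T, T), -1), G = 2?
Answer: Mul(Rational(-15, 2), I, Pow(102, Rational(1, 2))) ≈ Mul(-75.746, I)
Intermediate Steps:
Function('m')(T) = Mul(Rational(1, 2), Pow(T, -1)) (Function('m')(T) = Pow(Mul(2, T), -1) = Mul(Rational(1, 2), Pow(T, -1)))
Mul(Add(Mul(Add(3, G), -5), -20), Function('W')(Pow(Add(Function('H')(5, -3), Function('m')(3)), Rational(1, 2)))) = Mul(Add(Mul(Add(3, 2), -5), -20), Pow(Add(-3, Mul(Rational(1, 2), Pow(3, -1))), Rational(1, 2))) = Mul(Add(Mul(5, -5), -20), Pow(Add(-3, Mul(Rational(1, 2), Rational(1, 3))), Rational(1, 2))) = Mul(Add(-25, -20), Pow(Add(-3, Rational(1, 6)), Rational(1, 2))) = Mul(-45, Pow(Rational(-17, 6), Rational(1, 2))) = Mul(-45, Mul(Rational(1, 6), I, Pow(102, Rational(1, 2)))) = Mul(Rational(-15, 2), I, Pow(102, Rational(1, 2)))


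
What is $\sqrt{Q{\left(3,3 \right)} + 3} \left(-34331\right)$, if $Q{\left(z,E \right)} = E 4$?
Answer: $- 34331 \sqrt{15} \approx -1.3296 \cdot 10^{5}$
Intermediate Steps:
$Q{\left(z,E \right)} = 4 E$
$\sqrt{Q{\left(3,3 \right)} + 3} \left(-34331\right) = \sqrt{4 \cdot 3 + 3} \left(-34331\right) = \sqrt{12 + 3} \left(-34331\right) = \sqrt{15} \left(-34331\right) = - 34331 \sqrt{15}$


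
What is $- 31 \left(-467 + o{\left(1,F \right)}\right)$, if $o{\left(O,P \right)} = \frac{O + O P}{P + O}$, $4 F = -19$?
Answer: $14446$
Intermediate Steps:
$F = - \frac{19}{4}$ ($F = \frac{1}{4} \left(-19\right) = - \frac{19}{4} \approx -4.75$)
$o{\left(O,P \right)} = \frac{O + O P}{O + P}$
$- 31 \left(-467 + o{\left(1,F \right)}\right) = - 31 \left(-467 + 1 \frac{1}{1 - \frac{19}{4}} \left(1 - \frac{19}{4}\right)\right) = - 31 \left(-467 + 1 \frac{1}{- \frac{15}{4}} \left(- \frac{15}{4}\right)\right) = - 31 \left(-467 + 1 \left(- \frac{4}{15}\right) \left(- \frac{15}{4}\right)\right) = - 31 \left(-467 + 1\right) = \left(-31\right) \left(-466\right) = 14446$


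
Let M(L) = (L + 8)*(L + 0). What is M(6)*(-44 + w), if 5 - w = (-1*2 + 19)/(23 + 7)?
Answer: -16618/5 ≈ -3323.6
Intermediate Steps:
w = 133/30 (w = 5 - (-1*2 + 19)/(23 + 7) = 5 - (-2 + 19)/30 = 5 - 17/30 = 133/30 ≈ 4.4333)
M(L) = L*(8 + L) (M(L) = (8 + L)*L = L*(8 + L))
M(6)*(-44 + w) = (6*(8 + 6))*(-44 + 133/30) = (6*14)*(-1187/30) = 84*(-1187/30) = -16618/5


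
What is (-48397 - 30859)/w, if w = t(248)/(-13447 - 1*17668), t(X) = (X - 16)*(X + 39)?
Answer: 44036615/1189 ≈ 37037.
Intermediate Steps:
t(X) = (-16 + X)*(39 + X)
w = -9512/4445 (w = (-624 + 248**2 + 23*248)/(-13447 - 1*17668) = (-624 + 61504 + 5704)/(-13447 - 17668) = 66584/(-31115) = 66584*(-1/31115) = -9512/4445 ≈ -2.1399)
(-48397 - 30859)/w = (-48397 - 30859)/(-9512/4445) = -79256*(-4445/9512) = 44036615/1189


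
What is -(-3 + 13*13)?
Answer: -166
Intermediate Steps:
-(-3 + 13*13) = -(-3 + 169) = -1*166 = -166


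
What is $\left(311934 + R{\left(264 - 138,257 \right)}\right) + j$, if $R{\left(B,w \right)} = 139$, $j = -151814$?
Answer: $160259$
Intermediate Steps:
$\left(311934 + R{\left(264 - 138,257 \right)}\right) + j = \left(311934 + 139\right) - 151814 = 312073 - 151814 = 160259$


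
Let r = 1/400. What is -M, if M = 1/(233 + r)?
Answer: -400/93201 ≈ -0.0042918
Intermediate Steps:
r = 1/400 ≈ 0.0025000
M = 400/93201 (M = 1/(233 + 1/400) = 1/(93201/400) = 400/93201 ≈ 0.0042918)
-M = -1*400/93201 = -400/93201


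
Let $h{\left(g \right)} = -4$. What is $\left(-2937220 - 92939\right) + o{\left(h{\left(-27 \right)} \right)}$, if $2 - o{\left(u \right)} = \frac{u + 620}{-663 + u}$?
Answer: $- \frac{2021114103}{667} \approx -3.0302 \cdot 10^{6}$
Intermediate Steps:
$o{\left(u \right)} = 2 - \frac{620 + u}{-663 + u}$ ($o{\left(u \right)} = 2 - \frac{u + 620}{-663 + u} = 2 - \frac{620 + u}{-663 + u}$)
$\left(-2937220 - 92939\right) + o{\left(h{\left(-27 \right)} \right)} = \left(-2937220 - 92939\right) + \frac{-1946 - 4}{-663 - 4} = -3030159 + \frac{1}{-667} \left(-1950\right) = -3030159 - - \frac{1950}{667} = -3030159 + \frac{1950}{667} = - \frac{2021114103}{667}$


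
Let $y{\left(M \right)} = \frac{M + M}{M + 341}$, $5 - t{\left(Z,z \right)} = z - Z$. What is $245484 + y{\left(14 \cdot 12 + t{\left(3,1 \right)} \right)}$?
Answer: $\frac{63335047}{258} \approx 2.4548 \cdot 10^{5}$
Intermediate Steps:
$t{\left(Z,z \right)} = 5 + Z - z$ ($t{\left(Z,z \right)} = 5 - \left(z - Z\right) = 5 + \left(Z - z\right) = 5 + Z - z$)
$y{\left(M \right)} = \frac{2 M}{341 + M}$
$245484 + y{\left(14 \cdot 12 + t{\left(3,1 \right)} \right)} = 245484 + \frac{2 \left(14 \cdot 12 + \left(5 + 3 - 1\right)\right)}{341 + \left(14 \cdot 12 + \left(5 + 3 - 1\right)\right)} = 245484 + \frac{2 \left(168 + \left(5 + 3 - 1\right)\right)}{341 + \left(168 + \left(5 + 3 - 1\right)\right)} = 245484 + \frac{2 \left(168 + 7\right)}{341 + \left(168 + 7\right)} = 245484 + 2 \cdot 175 \frac{1}{341 + 175} = 245484 + 2 \cdot 175 \cdot \frac{1}{516} = 245484 + \frac{175}{258} = \frac{63335047}{258}$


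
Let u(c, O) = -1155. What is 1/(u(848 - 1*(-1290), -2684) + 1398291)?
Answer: 1/1397136 ≈ 7.1575e-7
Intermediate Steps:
1/(u(848 - 1*(-1290), -2684) + 1398291) = 1/(-1155 + 1398291) = 1/1397136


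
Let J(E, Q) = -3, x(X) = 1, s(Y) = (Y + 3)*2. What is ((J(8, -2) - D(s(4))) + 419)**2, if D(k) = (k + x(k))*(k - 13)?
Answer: 160801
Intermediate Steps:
s(Y) = 6 + 2*Y (s(Y) = (3 + Y)*2 = 6 + 2*Y)
D(k) = (1 + k)*(-13 + k) (D(k) = (k + 1)*(k - 13) = (1 + k)*(-13 + k))
((J(8, -2) - D(s(4))) + 419)**2 = ((-3 - (-13 + (6 + 2*4)**2 - 12*(6 + 2*4))) + 419)**2 = ((-3 - (-13 + (6 + 8)**2 - 12*(6 + 8))) + 419)**2 = ((-3 - (-13 + 14**2 - 12*14)) + 419)**2 = ((-3 - (-13 + 196 - 168)) + 419)**2 = ((-3 - 1*15) + 419)**2 = ((-3 - 15) + 419)**2 = (-18 + 419)**2 = 401**2 = 160801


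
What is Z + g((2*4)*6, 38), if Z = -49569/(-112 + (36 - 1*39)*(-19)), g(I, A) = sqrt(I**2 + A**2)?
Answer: 49569/55 + 2*sqrt(937) ≈ 962.48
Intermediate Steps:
g(I, A) = sqrt(A**2 + I**2)
Z = 49569/55 (Z = -49569/(-112 + (36 - 39)*(-19)) = -49569/(-112 - 3*(-19)) = -49569/(-112 + 57) = -49569/(-55) = -49569*(-1/55) = 49569/55 ≈ 901.25)
Z + g((2*4)*6, 38) = 49569/55 + sqrt(38**2 + ((2*4)*6)**2) = 49569/55 + sqrt(1444 + (8*6)**2) = 49569/55 + sqrt(1444 + 48**2) = 49569/55 + sqrt(1444 + 2304) = 49569/55 + sqrt(3748) = 49569/55 + 2*sqrt(937)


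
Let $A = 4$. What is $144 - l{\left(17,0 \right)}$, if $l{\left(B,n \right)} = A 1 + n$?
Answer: $140$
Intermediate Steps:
$l{\left(B,n \right)} = 4 + n$ ($l{\left(B,n \right)} = 4 \cdot 1 + n = 4 + n$)
$144 - l{\left(17,0 \right)} = 144 - \left(4 + 0\right) = 144 - 4 = 140$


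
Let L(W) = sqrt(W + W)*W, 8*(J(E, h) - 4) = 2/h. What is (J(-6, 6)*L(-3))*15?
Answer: -1455*I*sqrt(6)/8 ≈ -445.5*I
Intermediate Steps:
J(E, h) = 4 + 1/(4*h) (J(E, h) = 4 + (2/h)/8 = 4 + 1/(4*h))
L(W) = sqrt(2)*W**(3/2) (L(W) = sqrt(2*W)*W = (sqrt(2)*sqrt(W))*W = sqrt(2)*W**(3/2))
(J(-6, 6)*L(-3))*15 = ((4 + (1/4)/6)*(sqrt(2)*(-3)**(3/2)))*15 = ((4 + (1/4)*(1/6))*(sqrt(2)*(-3*I*sqrt(3))))*15 = ((4 + 1/24)*(-3*I*sqrt(6)))*15 = (97*(-3*I*sqrt(6))/24)*15 = -97*I*sqrt(6)/8*15 = -1455*I*sqrt(6)/8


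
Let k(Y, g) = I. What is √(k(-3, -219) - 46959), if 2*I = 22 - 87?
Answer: I*√187966/2 ≈ 216.78*I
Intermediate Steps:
I = -65/2 (I = (22 - 87)/2 = (½)*(-65) = -65/2 ≈ -32.500)
k(Y, g) = -65/2
√(k(-3, -219) - 46959) = √(-65/2 - 46959) = √(-93983/2) = I*√187966/2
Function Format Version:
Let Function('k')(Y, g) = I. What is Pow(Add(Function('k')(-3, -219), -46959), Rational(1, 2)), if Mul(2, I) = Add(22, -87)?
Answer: Mul(Rational(1, 2), I, Pow(187966, Rational(1, 2))) ≈ Mul(216.78, I)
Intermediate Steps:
I = Rational(-65, 2) (I = Mul(Rational(1, 2), Add(22, -87)) = Mul(Rational(1, 2), -65) = Rational(-65, 2) ≈ -32.500)
Function('k')(Y, g) = Rational(-65, 2)
Pow(Add(Function('k')(-3, -219), -46959), Rational(1, 2)) = Pow(Add(Rational(-65, 2), -46959), Rational(1, 2)) = Pow(Rational(-93983, 2), Rational(1, 2)) = Mul(Rational(1, 2), I, Pow(187966, Rational(1, 2)))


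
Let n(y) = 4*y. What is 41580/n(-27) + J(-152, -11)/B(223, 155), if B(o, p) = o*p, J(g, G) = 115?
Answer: -2661482/6913 ≈ -385.00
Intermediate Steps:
41580/n(-27) + J(-152, -11)/B(223, 155) = 41580/((4*(-27))) + 115/((223*155)) = 41580/(-108) + 115/34565 = 41580*(-1/108) + 115*(1/34565) = -385 + 23/6913 = -2661482/6913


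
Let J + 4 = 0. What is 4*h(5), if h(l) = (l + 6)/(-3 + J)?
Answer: -44/7 ≈ -6.2857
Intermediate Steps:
J = -4 (J = -4 + 0 = -4)
h(l) = -6/7 - l/7 (h(l) = (l + 6)/(-3 - 4) = (6 + l)/(-7) = (6 + l)*(-1/7) = -6/7 - l/7)
4*h(5) = 4*(-6/7 - 1/7*5) = 4*(-6/7 - 5/7) = 4*(-11/7) = -44/7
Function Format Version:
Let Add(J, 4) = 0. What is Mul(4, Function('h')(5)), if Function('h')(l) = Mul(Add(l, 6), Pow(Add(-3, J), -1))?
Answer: Rational(-44, 7) ≈ -6.2857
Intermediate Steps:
J = -4 (J = Add(-4, 0) = -4)
Function('h')(l) = Add(Rational(-6, 7), Mul(Rational(-1, 7), l)) (Function('h')(l) = Mul(Add(l, 6), Pow(Add(-3, -4), -1)) = Mul(Add(6, l), Pow(-7, -1)) = Mul(Add(6, l), Rational(-1, 7)) = Add(Rational(-6, 7), Mul(Rational(-1, 7), l)))
Mul(4, Function('h')(5)) = Mul(4, Add(Rational(-6, 7), Mul(Rational(-1, 7), 5))) = Mul(4, Add(Rational(-6, 7), Rational(-5, 7))) = Mul(4, Rational(-11, 7)) = Rational(-44, 7)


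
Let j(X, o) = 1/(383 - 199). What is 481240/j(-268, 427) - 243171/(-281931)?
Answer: 8321490513377/93977 ≈ 8.8548e+7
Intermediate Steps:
j(X, o) = 1/184
481240/j(-268, 427) - 243171/(-281931) = 481240/(1/184) - 243171/(-281931) = 481240*184 - 243171*(-1/281931) = 88548160 + 81057/93977 = 8321490513377/93977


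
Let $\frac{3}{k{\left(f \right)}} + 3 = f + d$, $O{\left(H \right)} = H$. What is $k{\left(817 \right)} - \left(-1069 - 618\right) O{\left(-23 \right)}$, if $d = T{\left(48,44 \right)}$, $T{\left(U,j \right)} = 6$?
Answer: $- \frac{31816817}{820} \approx -38801.0$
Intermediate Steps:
$d = 6$
$k{\left(f \right)} = \frac{3}{3 + f}$ ($k{\left(f \right)} = \frac{3}{-3 + \left(f + 6\right)} = \frac{3}{-3 + \left(6 + f\right)} = \frac{3}{3 + f}$)
$k{\left(817 \right)} - \left(-1069 - 618\right) O{\left(-23 \right)} = \frac{3}{3 + 817} - \left(-1069 - 618\right) \left(-23\right) = \frac{3}{820} - \left(-1687\right) \left(-23\right) = 3 \cdot \frac{1}{820} - 38801 = \frac{3}{820} - 38801 = - \frac{31816817}{820}$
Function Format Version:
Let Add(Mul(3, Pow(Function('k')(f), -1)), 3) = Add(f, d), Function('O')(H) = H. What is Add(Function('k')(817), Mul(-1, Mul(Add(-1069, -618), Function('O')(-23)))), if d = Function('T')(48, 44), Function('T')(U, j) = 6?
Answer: Rational(-31816817, 820) ≈ -38801.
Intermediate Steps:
d = 6
Function('k')(f) = Mul(3, Pow(Add(3, f), -1)) (Function('k')(f) = Mul(3, Pow(Add(-3, Add(f, 6)), -1)) = Mul(3, Pow(Add(-3, Add(6, f)), -1)) = Mul(3, Pow(Add(3, f), -1)))
Add(Function('k')(817), Mul(-1, Mul(Add(-1069, -618), Function('O')(-23)))) = Add(Mul(3, Pow(Add(3, 817), -1)), Mul(-1, Mul(Add(-1069, -618), -23))) = Add(Mul(3, Pow(820, -1)), Mul(-1, Mul(-1687, -23))) = Add(Mul(3, Rational(1, 820)), Mul(-1, 38801)) = Add(Rational(3, 820), -38801) = Rational(-31816817, 820)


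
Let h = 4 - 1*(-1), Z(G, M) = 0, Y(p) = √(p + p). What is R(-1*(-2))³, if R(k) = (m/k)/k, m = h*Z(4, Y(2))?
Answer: 0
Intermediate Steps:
Y(p) = √2*√p (Y(p) = √(2*p) = √2*√p)
h = 5 (h = 4 + 1 = 5)
m = 0 (m = 5*0 = 0)
R(k) = 0 (R(k) = (0/k)/k = 0/k = 0)
R(-1*(-2))³ = 0³ = 0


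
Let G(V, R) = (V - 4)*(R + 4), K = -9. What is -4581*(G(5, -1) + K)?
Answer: 27486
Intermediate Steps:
G(V, R) = (-4 + V)*(4 + R)
-4581*(G(5, -1) + K) = -4581*((-16 - 4*(-1) + 4*5 - 1*5) - 9) = -4581*((-16 + 4 + 20 - 5) - 9) = -4581*(3 - 9) = -4581*(-6) = 27486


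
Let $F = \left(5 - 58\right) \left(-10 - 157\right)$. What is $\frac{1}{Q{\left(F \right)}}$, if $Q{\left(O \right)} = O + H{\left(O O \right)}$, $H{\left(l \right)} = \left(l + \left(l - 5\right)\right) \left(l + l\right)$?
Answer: $\frac{1}{24548747587488445} \approx 4.0735 \cdot 10^{-17}$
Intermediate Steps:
$H{\left(l \right)} = 2 l \left(-5 + 2 l\right)$ ($H{\left(l \right)} = \left(l + \left(-5 + l\right)\right) 2 l = \left(-5 + 2 l\right) 2 l = 2 l \left(-5 + 2 l\right)$)
$F = 8851$ ($F = \left(-53\right) \left(-167\right) = 8851$)
$Q{\left(O \right)} = O + 2 O^{2} \left(-5 + 2 O^{2}\right)$ ($Q{\left(O \right)} = O + 2 O O \left(-5 + 2 O O\right) = O + 2 O^{2} \left(-5 + 2 O^{2}\right)$)
$\frac{1}{Q{\left(F \right)}} = \frac{1}{8851 \left(1 - 88510 + 4 \cdot 8851^{3}\right)} = \frac{1}{8851 \left(1 - 88510 + 4 \cdot 693389119051\right)} = \frac{1}{8851 \left(1 - 88510 + 2773556476204\right)} = \frac{1}{8851 \cdot 2773556387695} = \frac{1}{24548747587488445}$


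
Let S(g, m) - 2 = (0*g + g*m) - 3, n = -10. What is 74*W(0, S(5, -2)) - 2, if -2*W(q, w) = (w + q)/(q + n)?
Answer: -427/10 ≈ -42.700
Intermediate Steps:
S(g, m) = -1 + g*m (S(g, m) = 2 + ((0*g + g*m) - 3) = 2 + ((0 + g*m) - 3) = 2 + (g*m - 3) = 2 + (-3 + g*m) = -1 + g*m)
W(q, w) = -(q + w)/(2*(-10 + q)) (W(q, w) = -(w + q)/(2*(q - 10)) = -(q + w)/(2*(-10 + q)))
74*W(0, S(5, -2)) - 2 = 74*((-1*0 - (-1 + 5*(-2)))/(2*(-10 + 0))) - 2 = 74*((1/2)*(0 - (-1 - 10))/(-10)) - 2 = 74*((1/2)*(-1/10)*(0 - 1*(-11))) - 2 = 74*((1/2)*(-1/10)*(0 + 11)) - 2 = 74*((1/2)*(-1/10)*11) - 2 = 74*(-11/20) - 2 = -407/10 - 2 = -427/10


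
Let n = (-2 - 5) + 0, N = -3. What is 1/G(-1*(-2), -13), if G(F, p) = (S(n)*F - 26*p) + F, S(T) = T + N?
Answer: 1/320 ≈ 0.0031250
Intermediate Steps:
n = -7 (n = -7 + 0 = -7)
S(T) = -3 + T (S(T) = T - 3 = -3 + T)
G(F, p) = -26*p - 9*F (G(F, p) = ((-3 - 7)*F - 26*p) + F = (-10*F - 26*p) + F = (-26*p - 10*F) + F = -26*p - 9*F)
1/G(-1*(-2), -13) = 1/(-26*(-13) - (-9)*(-2)) = 1/(338 - 9*2) = 1/(338 - 18) = 1/320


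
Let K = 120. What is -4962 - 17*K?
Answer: -7002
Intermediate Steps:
-4962 - 17*K = -4962 - 17*120 = -4962 - 2040 = -7002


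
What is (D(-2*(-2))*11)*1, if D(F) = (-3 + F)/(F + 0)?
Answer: 11/4 ≈ 2.7500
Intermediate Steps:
D(F) = (-3 + F)/F
(D(-2*(-2))*11)*1 = (((-3 - 2*(-2))/((-2*(-2))))*11)*1 = (((-3 + 4)/4)*11)*1 = (((1/4)*1)*11)*1 = ((1/4)*11)*1 = (11/4)*1 = 11/4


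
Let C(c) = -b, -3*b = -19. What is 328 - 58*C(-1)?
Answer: 2086/3 ≈ 695.33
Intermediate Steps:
b = 19/3 (b = -1/3*(-19) = 19/3 ≈ 6.3333)
C(c) = -19/3 (C(c) = -1*19/3 = -19/3)
328 - 58*C(-1) = 328 - 58*(-19/3) = 328 + 1102/3 = 2086/3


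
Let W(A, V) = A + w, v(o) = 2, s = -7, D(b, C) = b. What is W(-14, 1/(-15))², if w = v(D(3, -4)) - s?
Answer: 25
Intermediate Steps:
w = 9 (w = 2 - 1*(-7) = 2 + 7 = 9)
W(A, V) = 9 + A (W(A, V) = A + 9 = 9 + A)
W(-14, 1/(-15))² = (9 - 14)² = (-5)² = 25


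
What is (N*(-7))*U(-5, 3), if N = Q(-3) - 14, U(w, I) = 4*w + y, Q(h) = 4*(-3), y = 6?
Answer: -2548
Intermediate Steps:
Q(h) = -12
U(w, I) = 6 + 4*w (U(w, I) = 4*w + 6 = 6 + 4*w)
N = -26 (N = -12 - 14 = -26)
(N*(-7))*U(-5, 3) = (-26*(-7))*(6 + 4*(-5)) = 182*(6 - 20) = 182*(-14) = -2548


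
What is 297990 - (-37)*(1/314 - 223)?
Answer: 90978083/314 ≈ 2.8974e+5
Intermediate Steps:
297990 - (-37)*(1/314 - 223) = 297990 - (-37)*(-70021)/314 = 297990 - 1*2590777/314 = 297990 - 2590777/314 = 90978083/314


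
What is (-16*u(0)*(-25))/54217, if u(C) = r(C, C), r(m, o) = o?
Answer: 0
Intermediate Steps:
u(C) = C
(-16*u(0)*(-25))/54217 = (-16*0*(-25))/54217 = (0*(-25))*(1/54217) = 0*(1/54217) = 0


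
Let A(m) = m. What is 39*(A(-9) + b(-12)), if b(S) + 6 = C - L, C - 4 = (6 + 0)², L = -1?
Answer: 1014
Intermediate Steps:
C = 40 (C = 4 + (6 + 0)² = 4 + 6² = 4 + 36 = 40)
b(S) = 35 (b(S) = -6 + (40 - 1*(-1)) = -6 + (40 + 1) = -6 + 41 = 35)
39*(A(-9) + b(-12)) = 39*(-9 + 35) = 39*26 = 1014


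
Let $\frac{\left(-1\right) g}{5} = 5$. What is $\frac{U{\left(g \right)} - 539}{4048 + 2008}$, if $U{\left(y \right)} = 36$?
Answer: $- \frac{503}{6056} \approx -0.083058$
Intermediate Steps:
$g = -25$ ($g = \left(-5\right) 5 = -25$)
$\frac{U{\left(g \right)} - 539}{4048 + 2008} = \frac{36 - 539}{4048 + 2008} = - \frac{503}{6056}$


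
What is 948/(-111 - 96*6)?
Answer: -316/229 ≈ -1.3799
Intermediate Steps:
948/(-111 - 96*6) = 948/(-111 - 576) = 948/(-687) = -1/687*948 = -316/229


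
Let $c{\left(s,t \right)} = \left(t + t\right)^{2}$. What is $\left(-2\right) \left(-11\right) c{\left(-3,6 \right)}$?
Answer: $3168$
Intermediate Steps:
$c{\left(s,t \right)} = 4 t^{2}$ ($c{\left(s,t \right)} = \left(2 t\right)^{2} = 4 t^{2}$)
$\left(-2\right) \left(-11\right) c{\left(-3,6 \right)} = \left(-2\right) \left(-11\right) 4 \cdot 6^{2} = 22 \cdot 4 \cdot 36 = 22 \cdot 144 = 3168$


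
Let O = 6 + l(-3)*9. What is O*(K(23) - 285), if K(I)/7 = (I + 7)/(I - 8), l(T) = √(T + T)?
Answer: -1626 - 2439*I*√6 ≈ -1626.0 - 5974.3*I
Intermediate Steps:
l(T) = √2*√T (l(T) = √(2*T) = √2*√T)
O = 6 + 9*I*√6 (O = 6 + (√2*√(-3))*9 = 6 + (√2*(I*√3))*9 = 6 + (I*√6)*9 = 6 + 9*I*√6 ≈ 6.0 + 22.045*I)
K(I) = 7*(7 + I)/(-8 + I) (K(I) = 7*((I + 7)/(I - 8)) = 7*((7 + I)/(-8 + I)) = 7*(7 + I)/(-8 + I))
O*(K(23) - 285) = (6 + 9*I*√6)*(7*(7 + 23)/(-8 + 23) - 285) = (6 + 9*I*√6)*(7*30/15 - 285) = (6 + 9*I*√6)*(7*(1/15)*30 - 285) = (6 + 9*I*√6)*(14 - 285) = (6 + 9*I*√6)*(-271) = -1626 - 2439*I*√6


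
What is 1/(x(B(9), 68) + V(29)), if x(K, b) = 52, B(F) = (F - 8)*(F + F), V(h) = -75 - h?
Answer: -1/52 ≈ -0.019231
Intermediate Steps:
B(F) = 2*F*(-8 + F) (B(F) = (-8 + F)*(2*F) = 2*F*(-8 + F))
1/(x(B(9), 68) + V(29)) = 1/(52 + (-75 - 1*29)) = 1/(52 + (-75 - 29)) = 1/(52 - 104) = 1/(-52) = -1/52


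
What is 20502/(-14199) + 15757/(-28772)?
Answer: -271205729/136177876 ≈ -1.9916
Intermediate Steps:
20502/(-14199) + 15757/(-28772) = 20502*(-1/14199) + 15757*(-1/28772) = -6834/4733 - 15757/28772 = -271205729/136177876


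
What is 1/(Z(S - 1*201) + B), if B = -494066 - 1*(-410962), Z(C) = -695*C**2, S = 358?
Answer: -1/17214159 ≈ -5.8092e-8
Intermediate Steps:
B = -83104 (B = -494066 + 410962 = -83104)
1/(Z(S - 1*201) + B) = 1/(-695*(358 - 1*201)**2 - 83104) = 1/(-695*(358 - 201)**2 - 83104) = 1/(-695*157**2 - 83104) = 1/(-695*24649 - 83104) = 1/(-17131055 - 83104) = 1/(-17214159) = -1/17214159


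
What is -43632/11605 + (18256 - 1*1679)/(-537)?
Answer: -215806469/6231885 ≈ -34.629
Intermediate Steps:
-43632/11605 + (18256 - 1*1679)/(-537) = -43632*1/11605 + (18256 - 1679)*(-1/537) = -43632/11605 + 16577*(-1/537) = -43632/11605 - 16577/537 = -215806469/6231885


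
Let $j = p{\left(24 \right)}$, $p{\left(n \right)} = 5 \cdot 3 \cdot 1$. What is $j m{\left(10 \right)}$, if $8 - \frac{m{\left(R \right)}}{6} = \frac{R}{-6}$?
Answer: $870$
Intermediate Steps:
$p{\left(n \right)} = 15$ ($p{\left(n \right)} = 15 \cdot 1 = 15$)
$j = 15$
$m{\left(R \right)} = 48 + R$ ($m{\left(R \right)} = 48 - 6 \frac{R}{-6} = 48 - 6 R \left(- \frac{1}{6}\right) = 48 - 6 \left(- \frac{R}{6}\right) = 48 + R$)
$j m{\left(10 \right)} = 15 \left(48 + 10\right) = 15 \cdot 58 = 870$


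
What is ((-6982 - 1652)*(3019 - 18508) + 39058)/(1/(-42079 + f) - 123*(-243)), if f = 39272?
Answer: 187747716394/41949211 ≈ 4475.6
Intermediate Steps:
((-6982 - 1652)*(3019 - 18508) + 39058)/(1/(-42079 + f) - 123*(-243)) = ((-6982 - 1652)*(3019 - 18508) + 39058)/(1/(-42079 + 39272) - 123*(-243)) = (-8634*(-15489) + 39058)/(1/(-2807) + 29889) = (133732026 + 39058)/(-1/2807 + 29889) = 133771084/(83898422/2807) = 133771084*(2807/83898422) = 187747716394/41949211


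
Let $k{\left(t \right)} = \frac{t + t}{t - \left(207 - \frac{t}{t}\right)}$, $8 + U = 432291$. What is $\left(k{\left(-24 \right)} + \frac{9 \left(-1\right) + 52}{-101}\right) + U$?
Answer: $\frac{5020964524}{11615} \approx 4.3228 \cdot 10^{5}$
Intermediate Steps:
$U = 432283$ ($U = -8 + 432291 = 432283$)
$k{\left(t \right)} = \frac{2 t}{-206 + t}$ ($k{\left(t \right)} = \frac{2 t}{t + \left(-207 + 1\right)} = \frac{2 t}{t - 206} = \frac{2 t}{-206 + t}$)
$\left(k{\left(-24 \right)} + \frac{9 \left(-1\right) + 52}{-101}\right) + U = \left(2 \left(-24\right) \frac{1}{-206 - 24} + \frac{9 \left(-1\right) + 52}{-101}\right) + 432283 = \left(2 \left(-24\right) \frac{1}{-230} + \left(-9 + 52\right) \left(- \frac{1}{101}\right)\right) + 432283 = \left(2 \left(-24\right) \left(- \frac{1}{230}\right) + 43 \left(- \frac{1}{101}\right)\right) + 432283 = \left(\frac{24}{115} - \frac{43}{101}\right) + 432283 = - \frac{2521}{11615} + 432283 = \frac{5020964524}{11615}$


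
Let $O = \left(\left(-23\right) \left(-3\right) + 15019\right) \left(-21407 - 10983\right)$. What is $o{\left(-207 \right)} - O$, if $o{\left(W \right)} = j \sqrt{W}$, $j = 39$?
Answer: $488700320 + 117 i \sqrt{23} \approx 4.887 \cdot 10^{8} + 561.11 i$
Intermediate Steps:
$o{\left(W \right)} = 39 \sqrt{W}$
$O = -488700320$ ($O = \left(69 + 15019\right) \left(-32390\right) = 15088 \left(-32390\right) = -488700320$)
$o{\left(-207 \right)} - O = 39 \sqrt{-207} - -488700320 = 39 \cdot 3 i \sqrt{23} + 488700320 = 117 i \sqrt{23} + 488700320 = 488700320 + 117 i \sqrt{23}$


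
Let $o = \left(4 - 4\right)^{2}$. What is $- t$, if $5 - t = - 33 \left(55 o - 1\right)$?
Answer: $28$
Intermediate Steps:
$o = 0$ ($o = 0^{2} = 0$)
$t = -28$ ($t = 5 - - 33 \left(55 \cdot 0 - 1\right) = 5 - - 33 \left(0 - 1\right) = 5 - \left(-33\right) \left(-1\right) = 5 - 33 = -28$)
$- t = \left(-1\right) \left(-28\right) = 28$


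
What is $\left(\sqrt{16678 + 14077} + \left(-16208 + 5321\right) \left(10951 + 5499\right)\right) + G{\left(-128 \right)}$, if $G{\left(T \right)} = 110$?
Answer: $-179091040 + \sqrt{30755} \approx -1.7909 \cdot 10^{8}$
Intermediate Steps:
$\left(\sqrt{16678 + 14077} + \left(-16208 + 5321\right) \left(10951 + 5499\right)\right) + G{\left(-128 \right)} = \left(\sqrt{16678 + 14077} + \left(-16208 + 5321\right) \left(10951 + 5499\right)\right) + 110 = \left(\sqrt{30755} - 179091150\right) + 110 = \left(-179091150 + \sqrt{30755}\right) + 110 = -179091040 + \sqrt{30755}$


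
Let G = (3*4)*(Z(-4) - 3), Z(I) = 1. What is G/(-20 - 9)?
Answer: 24/29 ≈ 0.82759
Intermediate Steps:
G = -24 (G = (3*4)*(1 - 3) = 12*(-2) = -24)
G/(-20 - 9) = -24/(-20 - 9) = -24/(-29) = -24*(-1/29) = 24/29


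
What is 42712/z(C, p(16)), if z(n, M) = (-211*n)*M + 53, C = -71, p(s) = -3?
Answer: -21356/22445 ≈ -0.95148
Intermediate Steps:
z(n, M) = 53 - 211*M*n (z(n, M) = -211*M*n + 53 = 53 - 211*M*n)
42712/z(C, p(16)) = 42712/(53 - 211*(-3)*(-71)) = 42712/(53 - 44943) = 42712/(-44890) = 42712*(-1/44890) = -21356/22445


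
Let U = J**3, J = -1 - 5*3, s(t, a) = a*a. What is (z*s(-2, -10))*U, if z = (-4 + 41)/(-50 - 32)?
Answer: 7577600/41 ≈ 1.8482e+5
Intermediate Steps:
s(t, a) = a**2
z = -37/82 (z = 37/(-82) = 37*(-1/82) = -37/82 ≈ -0.45122)
J = -16 (J = -1 - 15 = -16)
U = -4096 (U = (-16)**3 = -4096)
(z*s(-2, -10))*U = -37/82*(-10)**2*(-4096) = -37/82*100*(-4096) = -1850/41*(-4096) = 7577600/41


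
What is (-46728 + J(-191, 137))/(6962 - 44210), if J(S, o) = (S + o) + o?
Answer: 46645/37248 ≈ 1.2523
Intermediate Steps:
J(S, o) = S + 2*o
(-46728 + J(-191, 137))/(6962 - 44210) = (-46728 + (-191 + 2*137))/(6962 - 44210) = (-46728 + (-191 + 274))/(-37248) = (-46728 + 83)*(-1/37248) = -46645*(-1/37248) = 46645/37248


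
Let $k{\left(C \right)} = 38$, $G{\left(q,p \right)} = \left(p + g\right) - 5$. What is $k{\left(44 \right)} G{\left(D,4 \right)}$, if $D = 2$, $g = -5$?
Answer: $-228$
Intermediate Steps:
$G{\left(q,p \right)} = -10 + p$ ($G{\left(q,p \right)} = \left(p - 5\right) - 5 = \left(-5 + p\right) - 5 = -10 + p$)
$k{\left(44 \right)} G{\left(D,4 \right)} = 38 \left(-10 + 4\right) = 38 \left(-6\right) = -228$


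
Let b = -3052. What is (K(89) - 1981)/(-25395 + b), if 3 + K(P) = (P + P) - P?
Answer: 1895/28447 ≈ 0.066615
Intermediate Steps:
K(P) = -3 + P (K(P) = -3 + ((P + P) - P) = -3 + (2*P - P) = -3 + P)
(K(89) - 1981)/(-25395 + b) = ((-3 + 89) - 1981)/(-25395 - 3052) = (86 - 1981)/(-28447) = -1895*(-1/28447) = 1895/28447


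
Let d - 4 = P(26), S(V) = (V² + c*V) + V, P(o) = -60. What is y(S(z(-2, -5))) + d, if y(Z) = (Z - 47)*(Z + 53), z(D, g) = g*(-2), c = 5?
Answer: 24013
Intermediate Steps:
z(D, g) = -2*g
S(V) = V² + 6*V (S(V) = (V² + 5*V) + V = V² + 6*V)
y(Z) = (-47 + Z)*(53 + Z)
d = -56 (d = 4 - 60 = -56)
y(S(z(-2, -5))) + d = (-2491 + ((-2*(-5))*(6 - 2*(-5)))² + 6*((-2*(-5))*(6 - 2*(-5)))) - 56 = (-2491 + (10*(6 + 10))² + 6*(10*(6 + 10))) - 56 = (-2491 + (10*16)² + 6*(10*16)) - 56 = (-2491 + 160² + 6*160) - 56 = (-2491 + 25600 + 960) - 56 = 24069 - 56 = 24013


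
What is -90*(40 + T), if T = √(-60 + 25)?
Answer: -3600 - 90*I*√35 ≈ -3600.0 - 532.45*I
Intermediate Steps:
T = I*√35 (T = √(-35) = I*√35 ≈ 5.9161*I)
-90*(40 + T) = -90*(40 + I*√35) = -3600 - 90*I*√35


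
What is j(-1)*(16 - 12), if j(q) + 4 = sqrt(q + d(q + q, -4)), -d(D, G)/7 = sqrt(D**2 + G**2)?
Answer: -16 + 4*I*sqrt(1 + 14*sqrt(5)) ≈ -16.0 + 22.735*I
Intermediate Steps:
d(D, G) = -7*sqrt(D**2 + G**2)
j(q) = -4 + sqrt(q - 7*sqrt(16 + 4*q**2)) (j(q) = -4 + sqrt(q - 7*sqrt((q + q)**2 + (-4)**2)) = -4 + sqrt(q - 7*sqrt((2*q)**2 + 16)) = -4 + sqrt(q - 7*sqrt(4*q**2 + 16)) = -4 + sqrt(q - 7*sqrt(16 + 4*q**2)))
j(-1)*(16 - 12) = (-4 + sqrt(-1 - 14*sqrt(4 + (-1)**2)))*(16 - 12) = (-4 + sqrt(-1 - 14*sqrt(4 + 1)))*4 = (-4 + sqrt(-1 - 14*sqrt(5)))*4 = -16 + 4*sqrt(-1 - 14*sqrt(5))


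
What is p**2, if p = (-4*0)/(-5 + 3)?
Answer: 0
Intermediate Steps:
p = 0 (p = 0/(-2) = 0*(-1/2) = 0)
p**2 = 0**2 = 0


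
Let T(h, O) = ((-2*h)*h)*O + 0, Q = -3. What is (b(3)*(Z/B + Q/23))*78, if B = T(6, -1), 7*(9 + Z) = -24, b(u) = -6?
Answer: 45669/322 ≈ 141.83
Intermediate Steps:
T(h, O) = -2*O*h**2 (T(h, O) = (-2*h**2)*O + 0 = -2*O*h**2 + 0 = -2*O*h**2)
Z = -87/7 (Z = -9 + (1/7)*(-24) = -9 - 24/7 = -87/7 ≈ -12.429)
B = 72 (B = -2*(-1)*6**2 = -2*(-1)*36 = 72)
(b(3)*(Z/B + Q/23))*78 = -6*(-87/7/72 - 3/23)*78 = -6*(-87/7*1/72 - 3*1/23)*78 = -6*(-29/168 - 3/23)*78 = -6*(-1171/3864)*78 = (1171/644)*78 = 45669/322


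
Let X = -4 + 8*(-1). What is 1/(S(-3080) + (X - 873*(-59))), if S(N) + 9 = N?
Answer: 1/48406 ≈ 2.0659e-5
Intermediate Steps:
S(N) = -9 + N
X = -12 (X = -4 - 8 = -12)
1/(S(-3080) + (X - 873*(-59))) = 1/((-9 - 3080) + (-12 - 873*(-59))) = 1/(-3089 + (-12 + 51507)) = 1/(-3089 + 51495) = 1/48406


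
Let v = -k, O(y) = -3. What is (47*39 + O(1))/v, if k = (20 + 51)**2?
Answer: -1830/5041 ≈ -0.36302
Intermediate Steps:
k = 5041 (k = 71**2 = 5041)
v = -5041 (v = -1*5041 = -5041)
(47*39 + O(1))/v = (47*39 - 3)/(-5041) = (1833 - 3)*(-1/5041) = 1830*(-1/5041) = -1830/5041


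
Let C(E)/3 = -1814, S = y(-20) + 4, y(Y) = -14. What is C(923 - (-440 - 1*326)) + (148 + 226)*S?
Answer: -9182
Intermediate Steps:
S = -10 (S = -14 + 4 = -10)
C(E) = -5442 (C(E) = 3*(-1814) = -5442)
C(923 - (-440 - 1*326)) + (148 + 226)*S = -5442 + (148 + 226)*(-10) = -5442 + 374*(-10) = -5442 - 3740 = -9182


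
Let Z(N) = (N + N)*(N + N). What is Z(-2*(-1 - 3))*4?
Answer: 1024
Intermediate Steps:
Z(N) = 4*N² (Z(N) = (2*N)*(2*N) = 4*N²)
Z(-2*(-1 - 3))*4 = (4*(-2*(-1 - 3))²)*4 = (4*(-2*(-4))²)*4 = (4*8²)*4 = (4*64)*4 = 256*4 = 1024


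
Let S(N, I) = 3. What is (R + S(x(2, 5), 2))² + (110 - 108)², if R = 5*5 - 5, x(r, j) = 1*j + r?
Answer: 533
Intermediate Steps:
x(r, j) = j + r
R = 20 (R = 25 - 5 = 20)
(R + S(x(2, 5), 2))² + (110 - 108)² = (20 + 3)² + (110 - 108)² = 23² + 2² = 529 + 4 = 533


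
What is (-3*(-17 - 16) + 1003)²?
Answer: 1214404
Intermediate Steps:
(-3*(-17 - 16) + 1003)² = (-3*(-33) + 1003)² = (99 + 1003)² = 1102² = 1214404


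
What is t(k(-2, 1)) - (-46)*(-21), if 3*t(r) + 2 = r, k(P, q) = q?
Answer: -2899/3 ≈ -966.33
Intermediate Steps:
t(r) = -⅔ + r/3
t(k(-2, 1)) - (-46)*(-21) = (-⅔ + (⅓)*1) - (-46)*(-21) = (-⅔ + ⅓) - 1*966 = -⅓ - 966 = -2899/3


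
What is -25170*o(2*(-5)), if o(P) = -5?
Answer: 125850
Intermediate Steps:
-25170*o(2*(-5)) = -25170*(-5) = 125850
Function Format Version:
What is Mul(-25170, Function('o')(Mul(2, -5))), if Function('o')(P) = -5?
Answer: 125850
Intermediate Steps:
Mul(-25170, Function('o')(Mul(2, -5))) = Mul(-25170, -5) = 125850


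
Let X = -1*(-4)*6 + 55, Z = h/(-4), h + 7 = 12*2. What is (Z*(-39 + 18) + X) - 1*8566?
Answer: -33591/4 ≈ -8397.8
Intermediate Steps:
h = 17 (h = -7 + 12*2 = -7 + 24 = 17)
Z = -17/4 (Z = 17/(-4) = 17*(-¼) = -17/4 ≈ -4.2500)
X = 79 (X = 4*6 + 55 = 24 + 55 = 79)
(Z*(-39 + 18) + X) - 1*8566 = (-17*(-39 + 18)/4 + 79) - 1*8566 = (-17/4*(-21) + 79) - 8566 = (357/4 + 79) - 8566 = 673/4 - 8566 = -33591/4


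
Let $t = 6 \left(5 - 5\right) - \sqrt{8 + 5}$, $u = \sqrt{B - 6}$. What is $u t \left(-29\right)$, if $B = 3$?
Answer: $29 i \sqrt{39} \approx 181.1 i$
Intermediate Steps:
$u = i \sqrt{3}$ ($u = \sqrt{3 - 6} = \sqrt{-3} = i \sqrt{3} \approx 1.732 i$)
$t = - \sqrt{13}$ ($t = 6 \cdot 0 - \sqrt{13} = 0 - \sqrt{13} = - \sqrt{13} \approx -3.6056$)
$u t \left(-29\right) = i \sqrt{3} \left(- \sqrt{13}\right) \left(-29\right) = - i \sqrt{39} \left(-29\right) = 29 i \sqrt{39}$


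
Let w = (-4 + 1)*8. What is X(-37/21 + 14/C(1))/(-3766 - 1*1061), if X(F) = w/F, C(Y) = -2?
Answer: -21/37007 ≈ -0.00056746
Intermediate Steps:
w = -24 (w = -3*8 = -24)
X(F) = -24/F
X(-37/21 + 14/C(1))/(-3766 - 1*1061) = (-24/(-37/21 + 14/(-2)))/(-3766 - 1*1061) = (-24/(-37*1/21 + 14*(-½)))/(-3766 - 1061) = -24/(-37/21 - 7)/(-4827) = -24/(-184/21)*(-1/4827) = -24*(-21/184)*(-1/4827) = (63/23)*(-1/4827) = -21/37007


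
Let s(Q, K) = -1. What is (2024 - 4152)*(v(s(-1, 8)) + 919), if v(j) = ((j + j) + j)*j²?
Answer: -1949248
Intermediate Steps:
v(j) = 3*j³ (v(j) = (2*j + j)*j² = (3*j)*j² = 3*j³)
(2024 - 4152)*(v(s(-1, 8)) + 919) = (2024 - 4152)*(3*(-1)³ + 919) = -2128*(3*(-1) + 919) = -2128*(-3 + 919) = -2128*916 = -1949248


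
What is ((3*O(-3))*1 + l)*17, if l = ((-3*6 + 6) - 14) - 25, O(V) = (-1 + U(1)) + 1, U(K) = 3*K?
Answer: -714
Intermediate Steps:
O(V) = 3 (O(V) = (-1 + 3*1) + 1 = (-1 + 3) + 1 = 2 + 1 = 3)
l = -51 (l = ((-18 + 6) - 14) - 25 = (-12 - 14) - 25 = -26 - 25 = -51)
((3*O(-3))*1 + l)*17 = ((3*3)*1 - 51)*17 = (9*1 - 51)*17 = (9 - 51)*17 = -42*17 = -714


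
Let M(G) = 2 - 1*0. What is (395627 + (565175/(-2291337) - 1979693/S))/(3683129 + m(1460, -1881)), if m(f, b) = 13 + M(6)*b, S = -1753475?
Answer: 1589554554768800441/14783020860225433500 ≈ 0.10753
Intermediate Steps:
M(G) = 2 (M(G) = 2 + 0 = 2)
m(f, b) = 13 + 2*b
(395627 + (565175/(-2291337) - 1979693/S))/(3683129 + m(1460, -1881)) = (395627 + (565175/(-2291337) - 1979693/(-1753475)))/(3683129 + (13 + 2*(-1881))) = (395627 + (565175*(-1/2291337) - 1979693*(-1/1753475)))/(3683129 + (13 - 3762)) = (395627 + (-565175/2291337 + 1979693/1753475))/(3683129 - 3749) = (395627 + 3545123586416/4017802146075)/3679380 = (1589554554768800441/4017802146075)*(1/3679380) = 1589554554768800441/14783020860225433500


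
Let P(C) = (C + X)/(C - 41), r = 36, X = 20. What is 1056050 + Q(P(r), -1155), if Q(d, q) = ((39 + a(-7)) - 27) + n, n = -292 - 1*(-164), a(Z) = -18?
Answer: 1055916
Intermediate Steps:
P(C) = (20 + C)/(-41 + C) (P(C) = (C + 20)/(C - 41) = (20 + C)/(-41 + C))
n = -128 (n = -292 + 164 = -128)
Q(d, q) = -134 (Q(d, q) = ((39 - 18) - 27) - 128 = (21 - 27) - 128 = -6 - 128 = -134)
1056050 + Q(P(r), -1155) = 1056050 - 134 = 1055916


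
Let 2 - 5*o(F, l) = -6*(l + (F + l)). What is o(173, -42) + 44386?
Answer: 222466/5 ≈ 44493.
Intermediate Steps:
o(F, l) = 2/5 + 6*F/5 + 12*l/5 (o(F, l) = 2/5 - (-6)*(l + (F + l))/5 = 2/5 - (-6)*(F + 2*l)/5 = 2/5 - (-12*l - 6*F)/5 = 2/5 + (6*F/5 + 12*l/5) = 2/5 + 6*F/5 + 12*l/5)
o(173, -42) + 44386 = (2/5 + (6/5)*173 + (12/5)*(-42)) + 44386 = (2/5 + 1038/5 - 504/5) + 44386 = 536/5 + 44386 = 222466/5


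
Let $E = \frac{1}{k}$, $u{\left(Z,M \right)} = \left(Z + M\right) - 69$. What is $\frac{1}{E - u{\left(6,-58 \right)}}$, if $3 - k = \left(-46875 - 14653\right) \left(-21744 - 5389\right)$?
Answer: $\frac{1669439221}{202002145740} \approx 0.0082645$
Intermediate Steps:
$u{\left(Z,M \right)} = -69 + M + Z$ ($u{\left(Z,M \right)} = \left(M + Z\right) - 69 = -69 + M + Z$)
$k = -1669439221$ ($k = 3 - \left(-46875 - 14653\right) \left(-21744 - 5389\right) = 3 - \left(-61528\right) \left(-27133\right) = 3 - 1669439224 = -1669439221$)
$E = - \frac{1}{1669439221}$ ($E = \frac{1}{-1669439221} = - \frac{1}{1669439221} \approx -5.99 \cdot 10^{-10}$)
$\frac{1}{E - u{\left(6,-58 \right)}} = \frac{1}{- \frac{1}{1669439221} - \left(-69 - 58 + 6\right)} = \frac{1}{- \frac{1}{1669439221} - -121} = \frac{1}{- \frac{1}{1669439221} + 121} = \frac{1}{\frac{202002145740}{1669439221}} = \frac{1669439221}{202002145740}$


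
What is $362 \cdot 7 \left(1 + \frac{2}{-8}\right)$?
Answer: $\frac{3801}{2} \approx 1900.5$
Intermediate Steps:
$362 \cdot 7 \left(1 + \frac{2}{-8}\right) = 362 \cdot 7 \left(1 + 2 \left(- \frac{1}{8}\right)\right) = 362 \cdot 7 \left(1 - \frac{1}{4}\right) = 362 \cdot 7 \cdot \frac{3}{4} = 362 \cdot \frac{21}{4} = \frac{3801}{2}$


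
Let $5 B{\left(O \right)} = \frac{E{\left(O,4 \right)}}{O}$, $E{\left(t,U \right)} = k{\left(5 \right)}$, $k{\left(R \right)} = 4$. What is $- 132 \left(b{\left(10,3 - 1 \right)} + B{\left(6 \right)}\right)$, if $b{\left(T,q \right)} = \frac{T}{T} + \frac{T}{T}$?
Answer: $- \frac{1408}{5} \approx -281.6$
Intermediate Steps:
$E{\left(t,U \right)} = 4$
$b{\left(T,q \right)} = 2$ ($b{\left(T,q \right)} = 1 + 1 = 2$)
$B{\left(O \right)} = \frac{4}{5 O}$ ($B{\left(O \right)} = \frac{4 \frac{1}{O}}{5} = \frac{4}{5 O}$)
$- 132 \left(b{\left(10,3 - 1 \right)} + B{\left(6 \right)}\right) = - 132 \left(2 + \frac{4}{5 \cdot 6}\right) = - 132 \left(2 + \frac{4}{5} \cdot \frac{1}{6}\right) = - 132 \left(2 + \frac{2}{15}\right) = \left(-132\right) \frac{32}{15} = - \frac{1408}{5}$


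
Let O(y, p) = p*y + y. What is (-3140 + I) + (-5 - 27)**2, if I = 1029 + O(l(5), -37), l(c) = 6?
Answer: -1303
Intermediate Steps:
O(y, p) = y + p*y
I = 813 (I = 1029 + 6*(1 - 37) = 1029 + 6*(-36) = 1029 - 216 = 813)
(-3140 + I) + (-5 - 27)**2 = (-3140 + 813) + (-5 - 27)**2 = -2327 + (-32)**2 = -2327 + 1024 = -1303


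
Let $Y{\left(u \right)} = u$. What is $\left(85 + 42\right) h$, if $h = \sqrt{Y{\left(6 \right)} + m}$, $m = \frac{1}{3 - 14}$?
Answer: $\frac{127 \sqrt{715}}{11} \approx 308.72$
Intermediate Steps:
$m = - \frac{1}{11}$ ($m = \frac{1}{-11} = - \frac{1}{11} \approx -0.090909$)
$h = \frac{\sqrt{715}}{11}$ ($h = \sqrt{6 - \frac{1}{11}} = \sqrt{\frac{65}{11}} = \frac{\sqrt{715}}{11} \approx 2.4309$)
$\left(85 + 42\right) h = \left(85 + 42\right) \frac{\sqrt{715}}{11} = 127 \frac{\sqrt{715}}{11} = \frac{127 \sqrt{715}}{11}$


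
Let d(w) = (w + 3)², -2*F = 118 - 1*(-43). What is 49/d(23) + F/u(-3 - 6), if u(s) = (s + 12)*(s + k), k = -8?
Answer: 56917/34476 ≈ 1.6509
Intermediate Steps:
F = -161/2 (F = -(118 - 1*(-43))/2 = -(118 + 43)/2 = -½*161 = -161/2 ≈ -80.500)
d(w) = (3 + w)²
u(s) = (-8 + s)*(12 + s) (u(s) = (s + 12)*(s - 8) = (12 + s)*(-8 + s) = (-8 + s)*(12 + s))
49/d(23) + F/u(-3 - 6) = 49/((3 + 23)²) - 161/(2*(-96 + (-3 - 6)² + 4*(-3 - 6))) = 49/(26²) - 161/(2*(-96 + (-9)² + 4*(-9))) = 49/676 - 161/(2*(-96 + 81 - 36)) = 49*(1/676) - 161/2/(-51) = 49/676 - 161/2*(-1/51) = 49/676 + 161/102 = 56917/34476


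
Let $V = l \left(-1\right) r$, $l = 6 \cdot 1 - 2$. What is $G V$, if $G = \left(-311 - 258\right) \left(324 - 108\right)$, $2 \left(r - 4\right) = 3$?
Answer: $2703888$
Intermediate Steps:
$r = \frac{11}{2}$ ($r = 4 + \frac{1}{2} \cdot 3 = 4 + \frac{3}{2} = \frac{11}{2} \approx 5.5$)
$G = -122904$ ($G = \left(-569\right) 216 = -122904$)
$l = 4$ ($l = 6 - 2 = 4$)
$V = -22$ ($V = 4 \left(-1\right) \frac{11}{2} = \left(-4\right) \frac{11}{2} = -22$)
$G V = \left(-122904\right) \left(-22\right) = 2703888$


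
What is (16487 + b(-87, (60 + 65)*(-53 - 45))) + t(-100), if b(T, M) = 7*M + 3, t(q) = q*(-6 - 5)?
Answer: -68160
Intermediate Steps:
t(q) = -11*q (t(q) = q*(-11) = -11*q)
b(T, M) = 3 + 7*M
(16487 + b(-87, (60 + 65)*(-53 - 45))) + t(-100) = (16487 + (3 + 7*((60 + 65)*(-53 - 45)))) - 11*(-100) = (16487 + (3 + 7*(125*(-98)))) + 1100 = (16487 + (3 + 7*(-12250))) + 1100 = (16487 + (3 - 85750)) + 1100 = (16487 - 85747) + 1100 = -69260 + 1100 = -68160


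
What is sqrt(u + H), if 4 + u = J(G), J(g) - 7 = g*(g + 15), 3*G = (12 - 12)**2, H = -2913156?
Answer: I*sqrt(2913153) ≈ 1706.8*I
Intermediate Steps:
G = 0 (G = (12 - 12)**2/3 = (1/3)*0**2 = (1/3)*0 = 0)
J(g) = 7 + g*(15 + g) (J(g) = 7 + g*(g + 15) = 7 + g*(15 + g))
u = 3 (u = -4 + (7 + 0**2 + 15*0) = -4 + (7 + 0 + 0) = -4 + 7 = 3)
sqrt(u + H) = sqrt(3 - 2913156) = sqrt(-2913153) = I*sqrt(2913153)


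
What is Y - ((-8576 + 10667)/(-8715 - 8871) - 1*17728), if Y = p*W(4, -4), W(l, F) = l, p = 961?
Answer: 126455761/5862 ≈ 21572.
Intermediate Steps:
Y = 3844 (Y = 961*4 = 3844)
Y - ((-8576 + 10667)/(-8715 - 8871) - 1*17728) = 3844 - ((-8576 + 10667)/(-8715 - 8871) - 1*17728) = 3844 - (2091/(-17586) - 17728) = 3844 - (2091*(-1/17586) - 17728) = 3844 - (-697/5862 - 17728) = 3844 - 1*(-103922233/5862) = 3844 + 103922233/5862 = 126455761/5862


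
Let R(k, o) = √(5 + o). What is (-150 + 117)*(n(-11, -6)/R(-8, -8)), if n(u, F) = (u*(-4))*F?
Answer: -2904*I*√3 ≈ -5029.9*I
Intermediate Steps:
n(u, F) = -4*F*u (n(u, F) = (-4*u)*F = -4*F*u)
(-150 + 117)*(n(-11, -6)/R(-8, -8)) = (-150 + 117)*((-4*(-6)*(-11))/(√(5 - 8))) = -(-8712)/(√(-3)) = -(-8712)/(I*√3) = -(-8712)*(-I*√3/3) = -2904*I*√3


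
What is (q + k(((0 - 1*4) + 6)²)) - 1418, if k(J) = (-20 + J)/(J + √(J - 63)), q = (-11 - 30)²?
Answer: 19661/75 + 16*I*√59/75 ≈ 262.15 + 1.6386*I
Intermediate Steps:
q = 1681 (q = (-41)² = 1681)
k(J) = (-20 + J)/(J + √(-63 + J))
(q + k(((0 - 1*4) + 6)²)) - 1418 = (1681 + (-20 + ((0 - 1*4) + 6)²)/(((0 - 1*4) + 6)² + √(-63 + ((0 - 1*4) + 6)²))) - 1418 = (1681 + (-20 + ((0 - 4) + 6)²)/(((0 - 4) + 6)² + √(-63 + ((0 - 4) + 6)²))) - 1418 = (1681 + (-20 + (-4 + 6)²)/((-4 + 6)² + √(-63 + (-4 + 6)²))) - 1418 = (1681 + (-20 + 2²)/(2² + √(-63 + 2²))) - 1418 = (1681 + (-20 + 4)/(4 + √(-63 + 4))) - 1418 = (1681 - 16/(4 + √(-59))) - 1418 = (1681 - 16/(4 + I*√59)) - 1418 = 263 - 16/(4 + I*√59)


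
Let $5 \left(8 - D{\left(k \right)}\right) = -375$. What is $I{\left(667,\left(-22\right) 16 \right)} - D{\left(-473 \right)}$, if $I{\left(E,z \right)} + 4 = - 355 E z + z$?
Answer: $83347881$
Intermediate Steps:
$I{\left(E,z \right)} = -4 + z - 355 E z$ ($I{\left(E,z \right)} = -4 + \left(- 355 E z + z\right) = -4 - \left(- z + 355 E z\right) = -4 + z - 355 E z$)
$D{\left(k \right)} = 83$ ($D{\left(k \right)} = 8 - -75 = 8 + 75 = 83$)
$I{\left(667,\left(-22\right) 16 \right)} - D{\left(-473 \right)} = \left(-4 - 352 - 236785 \left(\left(-22\right) 16\right)\right) - 83 = \left(-4 - 352 - 236785 \left(-352\right)\right) - 83 = \left(-4 - 352 + 83348320\right) - 83 = 83347964 - 83 = 83347881$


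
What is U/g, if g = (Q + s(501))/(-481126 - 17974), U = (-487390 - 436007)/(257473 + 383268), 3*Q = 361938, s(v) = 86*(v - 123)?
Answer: 230433721350/49066023557 ≈ 4.6964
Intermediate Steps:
s(v) = -10578 + 86*v (s(v) = 86*(-123 + v) = -10578 + 86*v)
Q = 120646 (Q = (⅓)*361938 = 120646)
U = -923397/640741 ≈ -1.4411
g = -76577/249550 (g = (120646 + (-10578 + 86*501))/(-481126 - 17974) = (120646 + (-10578 + 43086))/(-499100) = (120646 + 32508)*(-1/499100) = 153154*(-1/499100) = -76577/249550 ≈ -0.30686)
U/g = -923397/(640741*(-76577/249550)) = -923397/640741*(-249550/76577) = 230433721350/49066023557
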